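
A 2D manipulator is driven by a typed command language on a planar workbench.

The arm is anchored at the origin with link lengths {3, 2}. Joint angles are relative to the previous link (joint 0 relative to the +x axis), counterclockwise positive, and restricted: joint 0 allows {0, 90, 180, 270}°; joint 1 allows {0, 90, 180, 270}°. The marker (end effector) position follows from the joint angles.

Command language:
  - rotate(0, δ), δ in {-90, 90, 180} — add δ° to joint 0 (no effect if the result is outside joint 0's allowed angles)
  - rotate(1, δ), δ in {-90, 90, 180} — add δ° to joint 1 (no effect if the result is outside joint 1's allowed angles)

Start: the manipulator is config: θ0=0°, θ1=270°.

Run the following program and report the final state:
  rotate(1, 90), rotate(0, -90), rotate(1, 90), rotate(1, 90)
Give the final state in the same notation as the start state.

begin: config: θ0=0°, θ1=270°
t=1 rotate(1, 90) ⇒ config: θ0=0°, θ1=0°
t=2 rotate(0, -90) ⇒ config: θ0=270°, θ1=0°
t=3 rotate(1, 90) ⇒ config: θ0=270°, θ1=90°
t=4 rotate(1, 90) ⇒ config: θ0=270°, θ1=180°

config: θ0=270°, θ1=180°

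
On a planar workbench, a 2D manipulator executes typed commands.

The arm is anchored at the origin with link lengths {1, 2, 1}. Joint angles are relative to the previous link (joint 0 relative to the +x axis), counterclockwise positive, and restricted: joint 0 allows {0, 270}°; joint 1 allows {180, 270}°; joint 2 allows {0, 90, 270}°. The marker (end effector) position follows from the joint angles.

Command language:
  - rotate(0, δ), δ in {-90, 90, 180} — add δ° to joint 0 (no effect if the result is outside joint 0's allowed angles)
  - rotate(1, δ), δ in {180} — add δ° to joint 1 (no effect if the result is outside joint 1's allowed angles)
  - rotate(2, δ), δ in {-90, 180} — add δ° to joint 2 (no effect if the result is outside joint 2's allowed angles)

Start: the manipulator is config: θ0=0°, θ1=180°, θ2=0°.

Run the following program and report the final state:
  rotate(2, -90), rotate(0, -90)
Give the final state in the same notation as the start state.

initial: config: θ0=0°, θ1=180°, θ2=0°
step 1 (rotate(2, -90)): config: θ0=0°, θ1=180°, θ2=270°
step 2 (rotate(0, -90)): config: θ0=270°, θ1=180°, θ2=270°

config: θ0=270°, θ1=180°, θ2=270°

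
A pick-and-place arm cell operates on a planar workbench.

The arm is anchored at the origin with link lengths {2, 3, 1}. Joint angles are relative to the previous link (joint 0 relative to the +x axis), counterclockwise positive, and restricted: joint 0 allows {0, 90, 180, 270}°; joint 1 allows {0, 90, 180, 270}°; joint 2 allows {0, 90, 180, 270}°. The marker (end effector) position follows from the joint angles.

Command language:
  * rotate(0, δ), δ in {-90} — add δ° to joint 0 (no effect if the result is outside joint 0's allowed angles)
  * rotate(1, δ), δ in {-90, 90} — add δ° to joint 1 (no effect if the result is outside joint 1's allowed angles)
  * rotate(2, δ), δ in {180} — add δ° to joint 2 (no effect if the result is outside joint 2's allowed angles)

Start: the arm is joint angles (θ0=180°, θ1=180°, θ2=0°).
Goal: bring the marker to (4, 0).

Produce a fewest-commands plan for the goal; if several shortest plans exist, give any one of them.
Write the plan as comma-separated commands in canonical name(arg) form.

rotate(0, -90), rotate(0, -90), rotate(1, -90), rotate(1, -90), rotate(2, 180)

begin: joint angles (θ0=180°, θ1=180°, θ2=0°)
[1] after rotate(0, -90): joint angles (θ0=90°, θ1=180°, θ2=0°)
[2] after rotate(0, -90): joint angles (θ0=0°, θ1=180°, θ2=0°)
[3] after rotate(1, -90): joint angles (θ0=0°, θ1=90°, θ2=0°)
[4] after rotate(1, -90): joint angles (θ0=0°, θ1=0°, θ2=0°)
[5] after rotate(2, 180): joint angles (θ0=0°, θ1=0°, θ2=180°)
nothing shorter than 5 reaches the goal.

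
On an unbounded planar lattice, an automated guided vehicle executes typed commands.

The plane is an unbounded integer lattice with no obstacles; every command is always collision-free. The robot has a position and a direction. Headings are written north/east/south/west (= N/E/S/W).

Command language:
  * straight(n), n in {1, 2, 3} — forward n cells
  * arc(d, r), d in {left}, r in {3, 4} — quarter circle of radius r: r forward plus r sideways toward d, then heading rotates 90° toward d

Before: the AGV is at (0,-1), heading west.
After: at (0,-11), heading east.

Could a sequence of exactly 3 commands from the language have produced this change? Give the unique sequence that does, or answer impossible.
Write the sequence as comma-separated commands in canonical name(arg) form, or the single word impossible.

arc(left, 4), straight(2), arc(left, 4)

key: cell and facing (now E) both changed — the 3 commands mix motion and turning
t0: at (0,-1), heading west
t=1 arc(left, 4) ⇒ at (-4,-5), heading south
t=2 straight(2) ⇒ at (-4,-7), heading south
t=3 arc(left, 4) ⇒ at (0,-11), heading east
no other 3-command option fits: unique.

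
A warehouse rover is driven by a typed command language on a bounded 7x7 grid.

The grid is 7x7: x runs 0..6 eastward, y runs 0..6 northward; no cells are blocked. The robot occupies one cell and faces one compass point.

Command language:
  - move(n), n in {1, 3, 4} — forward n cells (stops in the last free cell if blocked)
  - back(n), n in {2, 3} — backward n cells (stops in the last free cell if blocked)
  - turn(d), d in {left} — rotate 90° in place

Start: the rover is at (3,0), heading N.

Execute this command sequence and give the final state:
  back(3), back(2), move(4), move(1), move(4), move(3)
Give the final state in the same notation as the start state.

at (3,6), heading N

t0: at (3,0), heading N
[1] after back(3): at (3,0), heading N
[2] after back(2): at (3,0), heading N
[3] after move(4): at (3,4), heading N
[4] after move(1): at (3,5), heading N
[5] after move(4): at (3,6), heading N
[6] after move(3): at (3,6), heading N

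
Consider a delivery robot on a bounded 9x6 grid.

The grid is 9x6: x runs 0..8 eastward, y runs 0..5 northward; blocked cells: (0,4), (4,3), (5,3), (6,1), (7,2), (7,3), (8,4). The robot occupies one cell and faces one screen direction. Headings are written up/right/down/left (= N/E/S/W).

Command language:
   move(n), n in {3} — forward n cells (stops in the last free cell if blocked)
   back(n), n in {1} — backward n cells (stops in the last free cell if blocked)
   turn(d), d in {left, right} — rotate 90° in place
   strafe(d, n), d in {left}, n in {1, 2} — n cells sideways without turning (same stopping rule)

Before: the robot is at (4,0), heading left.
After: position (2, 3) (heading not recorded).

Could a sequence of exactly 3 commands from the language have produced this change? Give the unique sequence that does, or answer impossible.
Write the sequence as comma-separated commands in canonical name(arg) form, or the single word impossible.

key: order matters: swapping turn(right) and move(3) lands elsewhere
start: at (4,0), heading left
1. turn(right) → at (4,0), heading up
2. strafe(left, 2) → at (2,0), heading up
3. move(3) → at (2,3), heading up
all 216 alternatives checked — unique.

turn(right), strafe(left, 2), move(3)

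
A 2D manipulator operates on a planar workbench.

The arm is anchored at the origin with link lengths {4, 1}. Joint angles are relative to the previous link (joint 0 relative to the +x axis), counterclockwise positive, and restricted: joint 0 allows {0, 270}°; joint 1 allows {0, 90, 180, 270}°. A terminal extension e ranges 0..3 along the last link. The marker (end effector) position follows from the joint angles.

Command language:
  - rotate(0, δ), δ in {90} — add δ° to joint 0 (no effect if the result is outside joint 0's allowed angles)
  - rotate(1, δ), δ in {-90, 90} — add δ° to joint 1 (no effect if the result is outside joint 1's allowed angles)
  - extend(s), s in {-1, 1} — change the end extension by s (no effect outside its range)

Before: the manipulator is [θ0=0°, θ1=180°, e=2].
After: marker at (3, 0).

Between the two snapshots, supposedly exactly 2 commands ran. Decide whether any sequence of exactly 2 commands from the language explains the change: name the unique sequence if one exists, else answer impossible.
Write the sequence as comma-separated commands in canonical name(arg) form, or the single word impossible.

extend(-1), extend(-1)

initial: [θ0=0°, θ1=180°, e=2]
[1] after extend(-1): [θ0=0°, θ1=180°, e=1]
[2] after extend(-1): [θ0=0°, θ1=180°, e=0]
no rival 2-sequence matches.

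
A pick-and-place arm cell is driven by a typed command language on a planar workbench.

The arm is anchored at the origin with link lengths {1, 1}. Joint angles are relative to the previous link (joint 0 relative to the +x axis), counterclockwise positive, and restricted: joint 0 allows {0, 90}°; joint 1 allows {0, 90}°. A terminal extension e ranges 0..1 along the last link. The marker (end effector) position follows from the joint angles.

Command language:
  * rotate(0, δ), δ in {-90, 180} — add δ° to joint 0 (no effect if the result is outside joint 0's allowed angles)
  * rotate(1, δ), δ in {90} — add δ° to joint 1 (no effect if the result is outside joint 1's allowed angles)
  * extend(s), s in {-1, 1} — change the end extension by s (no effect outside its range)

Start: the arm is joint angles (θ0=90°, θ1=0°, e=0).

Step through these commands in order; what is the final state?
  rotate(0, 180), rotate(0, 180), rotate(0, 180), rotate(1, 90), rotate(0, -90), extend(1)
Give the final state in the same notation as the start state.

joint angles (θ0=0°, θ1=90°, e=1)

start: joint angles (θ0=90°, θ1=0°, e=0)
step 1 (rotate(0, 180)): joint angles (θ0=90°, θ1=0°, e=0)
step 2 (rotate(0, 180)): joint angles (θ0=90°, θ1=0°, e=0)
step 3 (rotate(0, 180)): joint angles (θ0=90°, θ1=0°, e=0)
step 4 (rotate(1, 90)): joint angles (θ0=90°, θ1=90°, e=0)
step 5 (rotate(0, -90)): joint angles (θ0=0°, θ1=90°, e=0)
step 6 (extend(1)): joint angles (θ0=0°, θ1=90°, e=1)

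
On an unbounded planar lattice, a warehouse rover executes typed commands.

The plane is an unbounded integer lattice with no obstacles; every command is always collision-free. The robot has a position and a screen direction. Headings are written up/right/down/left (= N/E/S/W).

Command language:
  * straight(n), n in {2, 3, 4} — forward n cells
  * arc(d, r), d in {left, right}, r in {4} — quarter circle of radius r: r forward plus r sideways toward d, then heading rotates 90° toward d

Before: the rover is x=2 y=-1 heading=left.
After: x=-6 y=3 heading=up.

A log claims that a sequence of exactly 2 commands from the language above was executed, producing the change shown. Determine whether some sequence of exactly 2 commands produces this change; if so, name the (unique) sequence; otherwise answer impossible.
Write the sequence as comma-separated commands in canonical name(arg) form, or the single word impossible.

straight(4), arc(right, 4)

key: order matters: swapping straight(4) and arc(right, 4) lands elsewhere
from: x=2 y=-1 heading=left
1. straight(4) → x=-2 y=-1 heading=left
2. arc(right, 4) → x=-6 y=3 heading=up
uniquely the one of 25 2-step routes that fits.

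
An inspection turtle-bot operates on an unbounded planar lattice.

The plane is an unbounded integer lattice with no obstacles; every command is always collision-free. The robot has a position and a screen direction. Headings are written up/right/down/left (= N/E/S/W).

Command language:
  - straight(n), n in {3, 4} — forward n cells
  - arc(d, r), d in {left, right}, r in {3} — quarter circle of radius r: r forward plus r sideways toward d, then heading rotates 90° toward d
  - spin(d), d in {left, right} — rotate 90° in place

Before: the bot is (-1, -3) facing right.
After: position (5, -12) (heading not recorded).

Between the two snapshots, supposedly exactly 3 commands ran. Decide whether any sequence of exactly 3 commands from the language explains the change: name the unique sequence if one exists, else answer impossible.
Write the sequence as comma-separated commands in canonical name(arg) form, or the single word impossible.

key: running arc(left, 3) before arc(right, 3) would end elsewhere — order is forced
begin: (-1, -3) facing right
[1] after arc(right, 3): (2, -6) facing down
[2] after straight(3): (2, -9) facing down
[3] after arc(left, 3): (5, -12) facing right
uniquely the one of 216 3-step routes that fits.

arc(right, 3), straight(3), arc(left, 3)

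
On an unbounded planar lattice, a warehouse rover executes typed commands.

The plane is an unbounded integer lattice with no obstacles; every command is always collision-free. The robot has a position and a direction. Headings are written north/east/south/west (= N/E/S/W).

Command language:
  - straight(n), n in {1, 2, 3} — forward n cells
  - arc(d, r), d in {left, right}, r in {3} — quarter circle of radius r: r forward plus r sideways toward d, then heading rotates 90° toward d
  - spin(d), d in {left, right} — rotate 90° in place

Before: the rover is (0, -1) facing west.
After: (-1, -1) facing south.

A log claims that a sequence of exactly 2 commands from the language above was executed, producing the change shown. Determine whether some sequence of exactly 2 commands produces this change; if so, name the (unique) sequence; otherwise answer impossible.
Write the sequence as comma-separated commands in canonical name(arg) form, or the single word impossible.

straight(1), spin(left)

key: order matters: swapping straight(1) and spin(left) lands elsewhere
start: (0, -1) facing west
t=1 straight(1) ⇒ (-1, -1) facing west
t=2 spin(left) ⇒ (-1, -1) facing south
no other 2-command option fits: unique.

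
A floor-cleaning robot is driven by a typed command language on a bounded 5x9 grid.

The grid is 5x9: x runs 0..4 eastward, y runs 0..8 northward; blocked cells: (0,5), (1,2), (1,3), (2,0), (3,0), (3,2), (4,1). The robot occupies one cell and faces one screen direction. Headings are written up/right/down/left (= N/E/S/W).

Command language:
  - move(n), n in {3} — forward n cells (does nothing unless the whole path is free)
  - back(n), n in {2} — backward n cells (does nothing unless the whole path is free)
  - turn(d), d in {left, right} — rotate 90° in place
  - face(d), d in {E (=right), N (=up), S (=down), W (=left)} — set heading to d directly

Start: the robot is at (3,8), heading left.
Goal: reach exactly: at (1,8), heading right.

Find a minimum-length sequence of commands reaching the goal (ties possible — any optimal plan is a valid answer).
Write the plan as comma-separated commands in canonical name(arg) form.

start: at (3,8), heading left
t=1 face(E) ⇒ at (3,8), heading right
t=2 back(2) ⇒ at (1,8), heading right
no 1-step plan works, so 2 is optimal.

face(E), back(2)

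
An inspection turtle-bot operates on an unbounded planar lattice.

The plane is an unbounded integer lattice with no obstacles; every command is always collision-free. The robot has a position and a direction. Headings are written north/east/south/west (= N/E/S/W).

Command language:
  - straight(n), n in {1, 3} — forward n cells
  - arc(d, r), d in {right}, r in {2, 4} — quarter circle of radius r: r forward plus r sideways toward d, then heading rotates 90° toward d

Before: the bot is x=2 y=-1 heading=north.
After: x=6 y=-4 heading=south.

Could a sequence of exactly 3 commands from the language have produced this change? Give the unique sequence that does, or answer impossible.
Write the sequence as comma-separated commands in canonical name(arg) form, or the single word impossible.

arc(right, 2), arc(right, 2), straight(3)

key: position moved to (6,-4) AND the heading swung to S — translation plus rotation needed
start: x=2 y=-1 heading=north
1. arc(right, 2) → x=4 y=1 heading=east
2. arc(right, 2) → x=6 y=-1 heading=south
3. straight(3) → x=6 y=-4 heading=south
uniquely the one of 64 3-step routes that fits.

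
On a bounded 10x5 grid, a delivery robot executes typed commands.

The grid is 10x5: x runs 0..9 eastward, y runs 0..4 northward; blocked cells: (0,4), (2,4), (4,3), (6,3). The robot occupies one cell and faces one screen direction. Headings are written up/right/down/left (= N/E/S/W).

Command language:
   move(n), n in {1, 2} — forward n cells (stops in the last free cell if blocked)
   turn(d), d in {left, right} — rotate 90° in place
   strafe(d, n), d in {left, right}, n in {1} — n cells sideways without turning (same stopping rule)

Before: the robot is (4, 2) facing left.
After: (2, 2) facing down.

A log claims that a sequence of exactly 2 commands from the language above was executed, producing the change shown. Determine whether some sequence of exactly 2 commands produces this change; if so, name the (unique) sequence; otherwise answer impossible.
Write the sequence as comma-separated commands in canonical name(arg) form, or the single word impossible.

key: position moved to (2,2) AND the heading swung to S — translation plus rotation needed
initial: (4, 2) facing left
t=1 move(2) ⇒ (2, 2) facing left
t=2 turn(left) ⇒ (2, 2) facing down
no other 2-command option fits: unique.

move(2), turn(left)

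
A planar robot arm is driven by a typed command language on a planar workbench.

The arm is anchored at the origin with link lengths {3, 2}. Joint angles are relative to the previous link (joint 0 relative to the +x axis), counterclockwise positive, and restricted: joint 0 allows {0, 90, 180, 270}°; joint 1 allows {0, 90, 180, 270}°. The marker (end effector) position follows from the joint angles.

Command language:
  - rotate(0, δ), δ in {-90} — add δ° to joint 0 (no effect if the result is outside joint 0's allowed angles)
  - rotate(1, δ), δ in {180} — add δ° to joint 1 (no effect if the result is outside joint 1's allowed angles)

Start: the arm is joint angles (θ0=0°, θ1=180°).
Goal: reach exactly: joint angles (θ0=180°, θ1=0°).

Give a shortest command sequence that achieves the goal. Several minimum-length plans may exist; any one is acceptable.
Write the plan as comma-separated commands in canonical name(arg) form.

rotate(0, -90), rotate(0, -90), rotate(1, 180)

t0: joint angles (θ0=0°, θ1=180°)
t=1 rotate(0, -90) ⇒ joint angles (θ0=270°, θ1=180°)
t=2 rotate(0, -90) ⇒ joint angles (θ0=180°, θ1=180°)
t=3 rotate(1, 180) ⇒ joint angles (θ0=180°, θ1=0°)
nothing shorter than 3 reaches the goal.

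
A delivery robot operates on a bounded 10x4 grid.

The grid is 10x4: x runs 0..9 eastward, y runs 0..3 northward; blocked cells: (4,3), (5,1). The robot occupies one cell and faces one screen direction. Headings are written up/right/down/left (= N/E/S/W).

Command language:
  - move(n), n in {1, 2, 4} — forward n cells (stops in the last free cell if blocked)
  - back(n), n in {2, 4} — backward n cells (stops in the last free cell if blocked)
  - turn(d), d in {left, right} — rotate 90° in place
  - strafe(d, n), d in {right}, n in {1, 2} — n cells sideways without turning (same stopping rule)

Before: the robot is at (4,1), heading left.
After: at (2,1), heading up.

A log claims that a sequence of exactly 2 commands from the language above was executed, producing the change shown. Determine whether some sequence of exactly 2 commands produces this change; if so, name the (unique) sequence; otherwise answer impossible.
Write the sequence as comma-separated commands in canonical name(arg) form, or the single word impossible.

key: order matters: swapping move(2) and turn(right) lands elsewhere
from: at (4,1), heading left
step 1 (move(2)): at (2,1), heading left
step 2 (turn(right)): at (2,1), heading up
no rival 2-sequence matches.

move(2), turn(right)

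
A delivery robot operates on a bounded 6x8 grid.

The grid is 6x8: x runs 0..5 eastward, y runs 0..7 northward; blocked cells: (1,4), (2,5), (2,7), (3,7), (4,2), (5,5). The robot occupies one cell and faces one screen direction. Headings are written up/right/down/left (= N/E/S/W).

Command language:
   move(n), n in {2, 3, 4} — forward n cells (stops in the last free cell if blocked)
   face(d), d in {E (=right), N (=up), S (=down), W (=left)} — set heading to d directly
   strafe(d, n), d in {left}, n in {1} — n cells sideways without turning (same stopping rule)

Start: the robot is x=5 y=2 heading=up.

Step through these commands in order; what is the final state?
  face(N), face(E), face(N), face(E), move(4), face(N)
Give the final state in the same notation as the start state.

initial: x=5 y=2 heading=up
[1] after face(N): x=5 y=2 heading=up
[2] after face(E): x=5 y=2 heading=right
[3] after face(N): x=5 y=2 heading=up
[4] after face(E): x=5 y=2 heading=right
[5] after move(4): x=5 y=2 heading=right
[6] after face(N): x=5 y=2 heading=up

x=5 y=2 heading=up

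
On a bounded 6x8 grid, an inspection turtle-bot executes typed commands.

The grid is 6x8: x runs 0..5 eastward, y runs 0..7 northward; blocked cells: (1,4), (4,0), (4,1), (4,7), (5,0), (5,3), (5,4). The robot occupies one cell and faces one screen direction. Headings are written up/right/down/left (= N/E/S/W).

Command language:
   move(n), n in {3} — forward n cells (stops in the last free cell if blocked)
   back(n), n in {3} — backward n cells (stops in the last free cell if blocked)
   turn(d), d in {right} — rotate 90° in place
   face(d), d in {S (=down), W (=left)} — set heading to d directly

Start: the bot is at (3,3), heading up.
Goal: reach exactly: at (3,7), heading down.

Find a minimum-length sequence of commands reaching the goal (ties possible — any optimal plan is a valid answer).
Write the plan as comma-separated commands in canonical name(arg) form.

start: at (3,3), heading up
t=1 face(S) ⇒ at (3,3), heading down
t=2 back(3) ⇒ at (3,6), heading down
t=3 back(3) ⇒ at (3,7), heading down
shorter routes all fall short; 3 is best.

face(S), back(3), back(3)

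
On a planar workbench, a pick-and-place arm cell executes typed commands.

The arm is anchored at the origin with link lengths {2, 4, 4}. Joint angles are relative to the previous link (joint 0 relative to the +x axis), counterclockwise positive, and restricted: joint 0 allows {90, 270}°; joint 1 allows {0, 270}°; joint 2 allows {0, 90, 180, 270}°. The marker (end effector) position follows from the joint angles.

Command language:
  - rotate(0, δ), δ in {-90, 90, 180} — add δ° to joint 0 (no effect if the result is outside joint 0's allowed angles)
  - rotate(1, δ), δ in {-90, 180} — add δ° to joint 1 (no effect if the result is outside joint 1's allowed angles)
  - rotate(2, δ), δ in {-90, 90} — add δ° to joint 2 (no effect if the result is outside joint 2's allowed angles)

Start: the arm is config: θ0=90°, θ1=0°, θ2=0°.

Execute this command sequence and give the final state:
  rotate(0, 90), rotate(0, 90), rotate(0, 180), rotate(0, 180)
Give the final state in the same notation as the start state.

initial: config: θ0=90°, θ1=0°, θ2=0°
1. rotate(0, 90) → config: θ0=90°, θ1=0°, θ2=0°
2. rotate(0, 90) → config: θ0=90°, θ1=0°, θ2=0°
3. rotate(0, 180) → config: θ0=270°, θ1=0°, θ2=0°
4. rotate(0, 180) → config: θ0=90°, θ1=0°, θ2=0°

config: θ0=90°, θ1=0°, θ2=0°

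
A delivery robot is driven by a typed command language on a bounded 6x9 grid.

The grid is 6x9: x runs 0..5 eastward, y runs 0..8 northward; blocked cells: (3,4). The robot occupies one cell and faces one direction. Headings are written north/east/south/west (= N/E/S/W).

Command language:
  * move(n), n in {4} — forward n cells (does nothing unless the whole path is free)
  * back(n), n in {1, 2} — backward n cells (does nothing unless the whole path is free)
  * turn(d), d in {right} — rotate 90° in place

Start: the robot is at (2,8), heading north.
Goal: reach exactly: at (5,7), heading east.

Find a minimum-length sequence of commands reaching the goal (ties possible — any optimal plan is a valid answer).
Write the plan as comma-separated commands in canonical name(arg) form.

back(1), turn(right), back(1), move(4)

initial: at (2,8), heading north
step 1 (back(1)): at (2,7), heading north
step 2 (turn(right)): at (2,7), heading east
step 3 (back(1)): at (1,7), heading east
step 4 (move(4)): at (5,7), heading east
no 3-step plan works, so 4 is optimal.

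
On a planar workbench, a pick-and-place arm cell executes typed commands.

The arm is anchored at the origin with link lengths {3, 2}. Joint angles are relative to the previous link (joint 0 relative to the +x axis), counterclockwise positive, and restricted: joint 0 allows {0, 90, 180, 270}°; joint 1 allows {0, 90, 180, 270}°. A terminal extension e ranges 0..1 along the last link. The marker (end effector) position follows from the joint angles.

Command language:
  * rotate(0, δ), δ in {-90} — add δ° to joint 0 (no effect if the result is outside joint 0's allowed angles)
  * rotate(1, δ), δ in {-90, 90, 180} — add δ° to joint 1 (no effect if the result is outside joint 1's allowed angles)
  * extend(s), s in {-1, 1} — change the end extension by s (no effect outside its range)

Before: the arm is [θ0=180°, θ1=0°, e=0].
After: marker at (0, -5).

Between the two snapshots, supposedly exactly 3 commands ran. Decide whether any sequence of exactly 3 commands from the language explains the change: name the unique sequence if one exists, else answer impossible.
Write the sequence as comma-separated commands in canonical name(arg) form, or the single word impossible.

rotate(0, -90), rotate(0, -90), rotate(0, -90)

from: [θ0=180°, θ1=0°, e=0]
t=1 rotate(0, -90) ⇒ [θ0=90°, θ1=0°, e=0]
t=2 rotate(0, -90) ⇒ [θ0=0°, θ1=0°, e=0]
t=3 rotate(0, -90) ⇒ [θ0=270°, θ1=0°, e=0]
no rival 3-sequence matches.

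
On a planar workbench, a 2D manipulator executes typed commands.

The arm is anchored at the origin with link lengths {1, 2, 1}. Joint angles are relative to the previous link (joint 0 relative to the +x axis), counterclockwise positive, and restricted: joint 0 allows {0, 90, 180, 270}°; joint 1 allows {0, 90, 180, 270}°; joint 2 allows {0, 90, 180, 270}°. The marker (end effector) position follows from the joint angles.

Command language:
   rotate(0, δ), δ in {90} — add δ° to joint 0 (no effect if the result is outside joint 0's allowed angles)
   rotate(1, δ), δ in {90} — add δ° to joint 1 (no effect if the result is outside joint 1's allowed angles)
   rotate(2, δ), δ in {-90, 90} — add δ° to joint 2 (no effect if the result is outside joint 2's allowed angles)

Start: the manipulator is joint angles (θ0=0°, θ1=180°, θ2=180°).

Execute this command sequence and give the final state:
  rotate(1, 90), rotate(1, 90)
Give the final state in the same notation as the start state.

initial: joint angles (θ0=0°, θ1=180°, θ2=180°)
[1] after rotate(1, 90): joint angles (θ0=0°, θ1=270°, θ2=180°)
[2] after rotate(1, 90): joint angles (θ0=0°, θ1=0°, θ2=180°)

joint angles (θ0=0°, θ1=0°, θ2=180°)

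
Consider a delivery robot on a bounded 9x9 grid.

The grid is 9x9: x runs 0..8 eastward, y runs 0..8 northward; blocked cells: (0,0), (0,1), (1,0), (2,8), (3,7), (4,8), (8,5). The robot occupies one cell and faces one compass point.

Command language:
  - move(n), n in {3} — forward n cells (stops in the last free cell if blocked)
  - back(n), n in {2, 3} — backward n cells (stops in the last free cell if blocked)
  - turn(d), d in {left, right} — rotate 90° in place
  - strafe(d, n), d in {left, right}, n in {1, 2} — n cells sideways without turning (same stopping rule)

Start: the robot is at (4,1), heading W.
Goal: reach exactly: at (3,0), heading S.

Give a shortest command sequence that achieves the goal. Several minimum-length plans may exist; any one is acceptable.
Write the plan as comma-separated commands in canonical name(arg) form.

strafe(left, 1), turn(left), strafe(right, 1)

t0: at (4,1), heading W
[1] after strafe(left, 1): at (4,0), heading W
[2] after turn(left): at (4,0), heading S
[3] after strafe(right, 1): at (3,0), heading S
minimal: 3 command(s), checked below 3.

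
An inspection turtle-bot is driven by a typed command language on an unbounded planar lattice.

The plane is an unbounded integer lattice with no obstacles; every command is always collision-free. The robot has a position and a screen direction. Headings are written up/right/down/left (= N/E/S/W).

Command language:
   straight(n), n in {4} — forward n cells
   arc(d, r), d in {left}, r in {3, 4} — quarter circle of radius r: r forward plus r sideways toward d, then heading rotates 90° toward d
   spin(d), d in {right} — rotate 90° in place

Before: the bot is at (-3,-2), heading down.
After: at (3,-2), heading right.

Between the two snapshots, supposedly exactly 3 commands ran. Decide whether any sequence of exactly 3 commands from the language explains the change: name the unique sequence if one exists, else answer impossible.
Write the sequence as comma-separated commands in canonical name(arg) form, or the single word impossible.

arc(left, 3), arc(left, 3), spin(right)

key: order matters: swapping arc(left, 3) and spin(right) lands elsewhere
initial: at (-3,-2), heading down
t=1 arc(left, 3) ⇒ at (0,-5), heading right
t=2 arc(left, 3) ⇒ at (3,-2), heading up
t=3 spin(right) ⇒ at (3,-2), heading right
no rival 3-sequence matches.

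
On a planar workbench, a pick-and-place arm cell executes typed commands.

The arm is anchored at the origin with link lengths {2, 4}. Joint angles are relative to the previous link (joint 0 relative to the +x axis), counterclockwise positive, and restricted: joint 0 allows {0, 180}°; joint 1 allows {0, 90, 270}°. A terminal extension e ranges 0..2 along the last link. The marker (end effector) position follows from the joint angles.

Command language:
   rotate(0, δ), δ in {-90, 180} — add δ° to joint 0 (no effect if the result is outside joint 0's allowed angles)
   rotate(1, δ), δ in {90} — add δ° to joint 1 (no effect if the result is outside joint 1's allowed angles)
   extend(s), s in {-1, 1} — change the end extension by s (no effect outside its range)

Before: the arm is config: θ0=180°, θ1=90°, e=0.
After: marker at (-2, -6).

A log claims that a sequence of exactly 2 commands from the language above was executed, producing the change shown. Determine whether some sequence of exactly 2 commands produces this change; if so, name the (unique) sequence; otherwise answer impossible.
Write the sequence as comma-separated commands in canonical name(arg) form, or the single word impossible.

initial: config: θ0=180°, θ1=90°, e=0
t=1 extend(1) ⇒ config: θ0=180°, θ1=90°, e=1
t=2 extend(1) ⇒ config: θ0=180°, θ1=90°, e=2
uniquely the one of 25 2-step routes that fits.

extend(1), extend(1)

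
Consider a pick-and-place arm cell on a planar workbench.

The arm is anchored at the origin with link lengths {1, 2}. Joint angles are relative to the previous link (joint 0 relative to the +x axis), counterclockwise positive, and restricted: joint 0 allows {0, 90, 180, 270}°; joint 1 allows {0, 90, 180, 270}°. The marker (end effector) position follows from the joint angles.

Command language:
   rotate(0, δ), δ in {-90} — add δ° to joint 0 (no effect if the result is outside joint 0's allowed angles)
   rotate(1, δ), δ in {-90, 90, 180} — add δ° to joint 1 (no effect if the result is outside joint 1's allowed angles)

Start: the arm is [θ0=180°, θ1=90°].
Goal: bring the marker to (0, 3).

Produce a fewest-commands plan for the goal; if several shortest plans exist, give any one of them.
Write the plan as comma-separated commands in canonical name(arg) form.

initial: [θ0=180°, θ1=90°]
t=1 rotate(1, -90) ⇒ [θ0=180°, θ1=0°]
t=2 rotate(0, -90) ⇒ [θ0=90°, θ1=0°]
shorter routes all fall short; 2 is best.

rotate(1, -90), rotate(0, -90)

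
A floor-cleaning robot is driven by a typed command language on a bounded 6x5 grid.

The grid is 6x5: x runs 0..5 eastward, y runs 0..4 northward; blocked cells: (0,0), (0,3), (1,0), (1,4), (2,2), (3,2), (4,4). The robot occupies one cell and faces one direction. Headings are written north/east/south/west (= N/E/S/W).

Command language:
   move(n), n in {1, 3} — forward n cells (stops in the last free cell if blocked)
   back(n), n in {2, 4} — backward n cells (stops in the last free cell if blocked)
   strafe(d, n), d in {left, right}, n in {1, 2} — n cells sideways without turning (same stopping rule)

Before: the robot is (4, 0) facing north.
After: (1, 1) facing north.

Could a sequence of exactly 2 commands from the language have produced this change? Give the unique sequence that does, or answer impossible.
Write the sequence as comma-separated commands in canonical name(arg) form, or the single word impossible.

checked all 2-command options: none fits.

impossible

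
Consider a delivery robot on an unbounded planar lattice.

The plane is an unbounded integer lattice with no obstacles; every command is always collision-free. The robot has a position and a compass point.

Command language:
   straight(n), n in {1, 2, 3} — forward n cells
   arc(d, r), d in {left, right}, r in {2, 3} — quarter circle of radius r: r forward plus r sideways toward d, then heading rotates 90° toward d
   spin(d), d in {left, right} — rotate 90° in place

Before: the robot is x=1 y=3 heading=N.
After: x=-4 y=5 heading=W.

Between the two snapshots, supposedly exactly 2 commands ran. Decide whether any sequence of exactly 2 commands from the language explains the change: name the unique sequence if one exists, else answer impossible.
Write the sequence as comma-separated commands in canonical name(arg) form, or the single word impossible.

arc(left, 2), straight(3)

key: order matters: swapping arc(left, 2) and straight(3) lands elsewhere
from: x=1 y=3 heading=N
1. arc(left, 2) → x=-1 y=5 heading=W
2. straight(3) → x=-4 y=5 heading=W
no rival 2-sequence matches.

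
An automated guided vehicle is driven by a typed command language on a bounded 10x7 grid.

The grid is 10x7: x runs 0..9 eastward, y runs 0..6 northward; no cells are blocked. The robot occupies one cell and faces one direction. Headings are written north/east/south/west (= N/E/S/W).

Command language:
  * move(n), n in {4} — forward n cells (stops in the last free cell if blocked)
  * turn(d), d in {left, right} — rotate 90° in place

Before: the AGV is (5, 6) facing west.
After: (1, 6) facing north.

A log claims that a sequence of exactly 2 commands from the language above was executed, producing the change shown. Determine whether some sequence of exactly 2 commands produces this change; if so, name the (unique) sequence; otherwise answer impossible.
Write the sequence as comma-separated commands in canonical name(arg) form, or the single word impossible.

key: position moved to (1,6) AND the heading swung to N — translation plus rotation needed
initial: (5, 6) facing west
1. move(4) → (1, 6) facing west
2. turn(right) → (1, 6) facing north
all 9 alternatives checked — unique.

move(4), turn(right)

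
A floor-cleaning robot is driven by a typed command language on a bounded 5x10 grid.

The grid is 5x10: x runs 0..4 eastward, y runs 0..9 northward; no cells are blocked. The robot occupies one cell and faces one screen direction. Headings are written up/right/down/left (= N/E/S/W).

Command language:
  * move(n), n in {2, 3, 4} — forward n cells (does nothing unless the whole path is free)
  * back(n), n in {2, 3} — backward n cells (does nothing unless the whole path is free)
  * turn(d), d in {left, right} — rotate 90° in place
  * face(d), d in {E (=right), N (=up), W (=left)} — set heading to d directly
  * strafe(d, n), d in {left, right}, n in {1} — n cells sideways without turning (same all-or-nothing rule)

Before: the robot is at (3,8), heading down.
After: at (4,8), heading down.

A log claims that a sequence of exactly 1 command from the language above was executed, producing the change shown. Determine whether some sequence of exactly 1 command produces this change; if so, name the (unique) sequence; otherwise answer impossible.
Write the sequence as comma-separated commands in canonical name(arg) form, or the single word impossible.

key: still facing S — the one step turns nothing
t0: at (3,8), heading down
t=1 strafe(left, 1) ⇒ at (4,8), heading down
uniquely the one of 12 1-step routes that fits.

strafe(left, 1)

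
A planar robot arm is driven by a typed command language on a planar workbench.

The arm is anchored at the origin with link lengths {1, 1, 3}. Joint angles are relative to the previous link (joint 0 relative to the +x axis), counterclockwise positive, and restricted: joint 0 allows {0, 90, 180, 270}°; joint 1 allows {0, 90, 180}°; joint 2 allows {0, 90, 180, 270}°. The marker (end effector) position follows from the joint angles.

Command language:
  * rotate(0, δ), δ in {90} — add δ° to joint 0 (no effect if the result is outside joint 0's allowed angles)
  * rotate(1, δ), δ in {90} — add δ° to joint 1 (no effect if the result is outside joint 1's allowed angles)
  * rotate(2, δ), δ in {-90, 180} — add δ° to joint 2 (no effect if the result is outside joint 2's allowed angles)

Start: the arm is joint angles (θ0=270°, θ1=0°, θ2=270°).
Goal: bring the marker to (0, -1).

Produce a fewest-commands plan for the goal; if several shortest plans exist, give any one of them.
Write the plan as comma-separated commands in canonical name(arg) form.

start: joint angles (θ0=270°, θ1=0°, θ2=270°)
1. rotate(2, -90) → joint angles (θ0=270°, θ1=0°, θ2=180°)
2. rotate(0, 90) → joint angles (θ0=0°, θ1=0°, θ2=180°)
3. rotate(0, 90) → joint angles (θ0=90°, θ1=0°, θ2=180°)
minimal: 3 command(s), checked below 3.

rotate(2, -90), rotate(0, 90), rotate(0, 90)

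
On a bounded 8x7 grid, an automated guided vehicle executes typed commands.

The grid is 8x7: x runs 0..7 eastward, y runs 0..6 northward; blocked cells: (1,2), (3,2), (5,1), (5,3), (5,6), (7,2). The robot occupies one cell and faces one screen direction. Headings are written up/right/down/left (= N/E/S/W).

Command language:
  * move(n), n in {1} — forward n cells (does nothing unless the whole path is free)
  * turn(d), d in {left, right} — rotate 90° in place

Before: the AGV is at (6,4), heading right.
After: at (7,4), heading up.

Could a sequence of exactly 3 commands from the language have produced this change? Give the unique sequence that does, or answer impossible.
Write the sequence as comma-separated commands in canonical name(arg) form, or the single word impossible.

move(1), move(1), turn(left)

key: running turn(left) before move(1) would end elsewhere — order is forced
begin: at (6,4), heading right
1. move(1) → at (7,4), heading right
2. move(1) → at (7,4), heading right
3. turn(left) → at (7,4), heading up
uniquely the one of 27 3-step routes that fits.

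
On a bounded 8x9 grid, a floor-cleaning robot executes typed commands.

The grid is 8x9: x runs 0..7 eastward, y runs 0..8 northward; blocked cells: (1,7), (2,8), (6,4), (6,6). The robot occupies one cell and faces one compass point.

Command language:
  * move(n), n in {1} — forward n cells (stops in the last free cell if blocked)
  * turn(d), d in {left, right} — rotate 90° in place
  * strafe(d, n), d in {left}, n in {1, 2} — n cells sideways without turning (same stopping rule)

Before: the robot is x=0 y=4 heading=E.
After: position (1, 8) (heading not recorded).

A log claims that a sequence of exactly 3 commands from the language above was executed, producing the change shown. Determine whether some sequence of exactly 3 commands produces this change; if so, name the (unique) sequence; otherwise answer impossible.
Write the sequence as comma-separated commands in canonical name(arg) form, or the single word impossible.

strafe(left, 2), strafe(left, 2), move(1)

key: order matters: swapping strafe(left, 2) and move(1) lands elsewhere
initial: x=0 y=4 heading=E
step 1 (strafe(left, 2)): x=0 y=6 heading=E
step 2 (strafe(left, 2)): x=0 y=8 heading=E
step 3 (move(1)): x=1 y=8 heading=E
no other 3-command option fits: unique.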